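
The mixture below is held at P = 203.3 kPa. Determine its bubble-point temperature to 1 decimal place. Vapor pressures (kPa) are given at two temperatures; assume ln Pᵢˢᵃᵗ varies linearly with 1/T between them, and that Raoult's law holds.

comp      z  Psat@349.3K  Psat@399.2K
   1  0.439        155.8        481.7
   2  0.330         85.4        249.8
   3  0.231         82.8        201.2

Bubble-point temperature: ΣzᵢPᵢˢᵃᵗ(T) = P. Interpolate ln Pᵢˢᵃᵗ = aᵢ + bᵢ/T.
  T = 349.3 K: ΣzᵢPᵢˢᵃᵗ = 115.70 kPa
  T = 399.2 K: ΣzᵢPᵢˢᵃᵗ = 340.38 kPa
  T = 374.2 K: ΣzᵢPᵢˢᵃᵗ = 205.32 kPa
  T = 361.8 K: ΣzᵢPᵢˢᵃᵗ = 155.80 kPa
  T = 368.0 K: ΣzᵢPᵢˢᵃᵗ = 179.26 kPa
  T = 371.1 K: ΣzᵢPᵢˢᵃᵗ = 191.95 kPa
  T = 372.6 K: ΣzᵢPᵢˢᵃᵗ = 198.34 kPa
Interpolating between 372.6 K and 374.2 K gives T ≈ 373.7 K.

T = 373.7 K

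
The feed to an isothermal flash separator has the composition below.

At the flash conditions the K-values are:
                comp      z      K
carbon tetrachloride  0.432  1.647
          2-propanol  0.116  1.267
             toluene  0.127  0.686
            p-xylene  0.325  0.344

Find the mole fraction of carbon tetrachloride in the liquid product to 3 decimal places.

x_carbon tetrachloride = 0.390

Rachford–Rice: g(β) = Σ zᵢ(Kᵢ−1)/(1+β(Kᵢ−1)) = 0.
g(0) = ΣzᵢKᵢ − 1 = 0.057 and g(1) = 1 − Σzᵢ/Kᵢ = -0.484, so a root lies in (0, 1).
Iterate (Newton) starting at β = 0.5:
  β = 0.500: g = -0.1261, g' = -0.437 → β = 0.212
  β = 0.212: g = -0.0151, g' = -0.350 → β = 0.168
Converged at β = 0.168.
Compositions from xᵢ = zᵢ/(1+β(Kᵢ−1)), yᵢ = Kᵢxᵢ:
  carbon tetrachloride: x = 0.390, y = 0.642
  2-propanol: x = 0.111, y = 0.141
  toluene: x = 0.134, y = 0.092
  p-xylene: x = 0.365, y = 0.126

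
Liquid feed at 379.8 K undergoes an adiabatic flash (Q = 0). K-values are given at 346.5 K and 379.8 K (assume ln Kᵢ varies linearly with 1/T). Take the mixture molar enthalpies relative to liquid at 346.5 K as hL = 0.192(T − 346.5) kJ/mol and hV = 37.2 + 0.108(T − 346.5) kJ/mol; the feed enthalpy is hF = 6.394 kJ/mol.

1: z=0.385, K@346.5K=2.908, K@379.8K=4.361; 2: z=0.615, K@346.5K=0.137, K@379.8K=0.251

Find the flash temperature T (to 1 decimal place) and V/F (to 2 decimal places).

T = 350.4 K, V/F = 0.15

Adiabatic flash: solve Rachford–Rice at each trial T, then check hF = ψ·hV(T) + (1−ψ)·hL(T).
  T = 346.5 K: K = (2.908, 0.137), RR gives ψ = 0.124, H_out = 4.605 kJ/mol
  T = 379.8 K: K = (4.361, 0.251), RR gives ψ = 0.331, H_out = 17.782 kJ/mol
  T = 363.1 K: K = (3.592, 0.188), RR gives ψ = 0.237, H_out = 11.666 kJ/mol
  T = 354.8 K: K = (3.240, 0.161), RR gives ψ = 0.184, H_out = 8.323 kJ/mol
  T = 350.6 K: K = (3.070, 0.149), RR gives ψ = 0.155, H_out = 6.499 kJ/mol
  T = 348.6 K: K = (2.990, 0.143), RR gives ψ = 0.140, H_out = 5.591 kJ/mol
Linear interpolation between T = 348.6 (H_out = 5.591) and T = 350.6 (H_out = 6.499) on hF = 6.394 gives T ≈ 350.4 K, at which ψ = 0.15.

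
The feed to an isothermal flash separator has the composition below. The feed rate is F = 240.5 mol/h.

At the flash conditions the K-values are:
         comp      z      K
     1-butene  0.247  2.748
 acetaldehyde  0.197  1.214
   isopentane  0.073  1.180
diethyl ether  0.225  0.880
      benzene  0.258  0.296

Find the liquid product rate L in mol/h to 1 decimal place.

L = 133.3 mol/h

Newton iteration, ψ⁰ = 0.5:
  ψ = 0.500: g = -0.0285, g' = -0.532 → ψ = 0.446
Converged at ψ = 0.446.
Then V = ψ·F = 0.4459·240.5 = 107.2 mol/h and L = F − V = 133.3 mol/h.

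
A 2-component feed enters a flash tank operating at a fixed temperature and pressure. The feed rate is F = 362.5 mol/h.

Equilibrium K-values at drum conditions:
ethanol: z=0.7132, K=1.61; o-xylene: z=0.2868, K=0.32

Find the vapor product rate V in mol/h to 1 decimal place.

Material balance + equilibrium reduce to Σ zᵢ(Kᵢ−1)/(1+ψ(Kᵢ−1)) = 0.
Check two-phase: ΣzᵢKᵢ = 1.2400 > 1 and Σzᵢ/Kᵢ = 1.3392 > 1, so g(0) = 0.2400 > 0 and g(1) = -0.3392 < 0.
Binary case is linear: z₁(K₁−1)(1+ψ(K₂−1)) + z₂(K₂−1)(1+ψ(K₁−1)) = 0
⇒ ψ = [z₁(K₁−1)+z₂(K₂−1)] / [−(K₁−1)(K₂−1)] = 0.24003/0.41480 = 0.5787
Then V = ψ·F = 0.5787·362.5 = 209.8 mol/h and L = F − V = 152.7 mol/h.

V = 209.8 mol/h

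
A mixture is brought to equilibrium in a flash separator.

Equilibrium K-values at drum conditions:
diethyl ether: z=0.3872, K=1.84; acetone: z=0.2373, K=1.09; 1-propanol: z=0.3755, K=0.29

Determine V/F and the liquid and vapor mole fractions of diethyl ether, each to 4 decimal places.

V/F = 0.1753, x_diethyl ether = 0.3375, y_diethyl ether = 0.6210

Iterate (Newton) starting at V/F = 0.32:
  V/F = 0.3200: g = -0.06788, g' = -0.4885 → V/F = 0.1810
  V/F = 0.1810: g = -0.00259, g' = -0.4569 → V/F = 0.1754
Converged at V/F = 0.1753.
Compositions from xᵢ = zᵢ/(1+V/F(Kᵢ−1)), yᵢ = Kᵢxᵢ:
  diethyl ether: x = 0.3375, y = 0.6210
  acetone: x = 0.2336, y = 0.2546
  1-propanol: x = 0.4289, y = 0.1244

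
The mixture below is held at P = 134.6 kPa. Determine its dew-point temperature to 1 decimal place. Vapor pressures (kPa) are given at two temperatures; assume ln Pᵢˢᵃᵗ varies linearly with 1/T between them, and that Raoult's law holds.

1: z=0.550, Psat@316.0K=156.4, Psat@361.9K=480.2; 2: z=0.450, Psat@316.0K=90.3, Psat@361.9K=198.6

Dew-point temperature: Σzᵢ·P/Pᵢˢᵃᵗ(T) = 1. Interpolate ln Pᵢˢᵃᵗ = aᵢ + bᵢ/T.
  T = 316.0 K: ΣzᵢP/Pᵢˢᵃᵗ = 1.1441
  T = 361.9 K: ΣzᵢP/Pᵢˢᵃᵗ = 0.4591
  T = 338.9 K: ΣzᵢP/Pᵢˢᵃᵗ = 0.7011
  T = 327.4 K: ΣzᵢP/Pᵢˢᵃᵗ = 0.8881
  T = 321.7 K: ΣzᵢP/Pᵢˢᵃᵗ = 1.0055
  T = 324.5 K: ΣzᵢP/Pᵢˢᵃᵗ = 0.9455
  T = 323.1 K: ΣzᵢP/Pᵢˢᵃᵗ = 0.9749
  T = 322.4 K: ΣzᵢP/Pᵢˢᵃᵗ = 0.9900
Interpolating between 321.7 K and 322.4 K gives T ≈ 321.9 K.

T = 321.9 K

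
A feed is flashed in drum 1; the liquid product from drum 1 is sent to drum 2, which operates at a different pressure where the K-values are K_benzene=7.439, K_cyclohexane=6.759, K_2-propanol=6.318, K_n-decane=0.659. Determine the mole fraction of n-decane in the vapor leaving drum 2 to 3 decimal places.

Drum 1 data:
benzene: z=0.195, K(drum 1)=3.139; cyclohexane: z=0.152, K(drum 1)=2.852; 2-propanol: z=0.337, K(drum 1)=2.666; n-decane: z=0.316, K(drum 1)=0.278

Drum 1:
Rachford–Rice: g(ψ₁) = Σ zᵢ(Kᵢ−1)/(1+ψ₁(Kᵢ−1)) = 0.
Feasibility: ΣzᵢKᵢ = 2.032, Σzᵢ/Kᵢ = 1.379 — both > 1, two phases present.
Iterate (Newton) starting at ψ₁ = 0.7:
  ψ₁ = 0.700: g = 0.0875, g' = -1.115 → ψ₁ = 0.779
  ψ₁ = 0.779: g = -0.0048, g' = -1.249 → ψ₁ = 0.775
Converged at ψ₁ = 0.775.
Drum-1 compositions:
  benzene: x = 0.073, y = 0.230
  cyclohexane: x = 0.062, y = 0.178
  2-propanol: x = 0.147, y = 0.392
  n-decane: x = 0.717, y = 0.199
Drum-2 feed = drum-1 liquid: z₂ = (0.0734, 0.0624, 0.1471, 0.7171).
Drum 2:
Let ψ₂ = V/F and solve Σ zᵢ(Kᵢ−1)/(1+ψ₂(Kᵢ−1)) = 0.
Check two-phase: ΣzᵢKᵢ = 2.370 > 1 and Σzᵢ/Kᵢ = 1.130 > 1, so g(0) = 1.370 > 0 and g(1) = -0.130 < 0.
Newton–Raphson from ψ₂ = 0.62:
  ψ₂ = 0.620: g = 0.0453, g' = -0.581 → ψ₂ = 0.698
  ψ₂ = 0.698: g = 0.0027, g' = -0.514 → ψ₂ = 0.703
Converged at ψ₂ = 0.703.
  benzene: x = 0.013, y = 0.099
  cyclohexane: x = 0.012, y = 0.084
  2-propanol: x = 0.031, y = 0.196
  n-decane: x = 0.943, y = 0.622

y_n-decane (drum 2) = 0.622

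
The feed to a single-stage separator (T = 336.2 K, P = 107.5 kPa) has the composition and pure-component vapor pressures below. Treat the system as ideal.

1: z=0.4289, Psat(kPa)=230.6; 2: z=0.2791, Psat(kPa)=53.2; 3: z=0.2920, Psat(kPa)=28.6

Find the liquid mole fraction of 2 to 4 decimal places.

Raoult's law: Kᵢ = Pᵢˢᵃᵗ/P = Pᵢˢᵃᵗ/107.5.
  K_1 = 230.6/107.5 = 2.145116, K_2 = 53.2/107.5 = 0.494884, K_3 = 28.6/107.5 = 0.266047
Material balance + equilibrium reduce to Σ zᵢ(Kᵢ−1)/(1+β(Kᵢ−1)) = 0.
g(0) = ΣzᵢKᵢ − 1 = 0.1358 and g(1) = 1 − Σzᵢ/Kᵢ = -0.8615, so a root lies in (0, 1).
Newton iteration, β⁰ = 0.37:
  β = 0.3700: g = -0.12262, g' = -0.6816 → β = 0.1901
  β = 0.1901: g = -0.00169, g' = -0.6789 → β = 0.1876
Converged at β = 0.1876.
Compositions from xᵢ = zᵢ/(1+β(Kᵢ−1)), yᵢ = Kᵢxᵢ:
  1: x = 0.3530, y = 0.7573
  2: x = 0.3083, y = 0.1526
  3: x = 0.3386, y = 0.0901

x_2 = 0.3083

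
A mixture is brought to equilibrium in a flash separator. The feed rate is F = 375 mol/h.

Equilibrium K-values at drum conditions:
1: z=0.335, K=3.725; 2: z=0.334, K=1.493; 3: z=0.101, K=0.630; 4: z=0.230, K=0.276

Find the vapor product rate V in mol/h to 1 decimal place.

Material balance + equilibrium reduce to Σ zᵢ(Kᵢ−1)/(1+ψ(Kᵢ−1)) = 0.
Feasibility: ΣzᵢKᵢ = 1.874, Σzᵢ/Kᵢ = 1.307 — both > 1, two phases present.
Newton–Raphson from ψ = 0.5:
  ψ = 0.500: g = 0.2116, g' = -0.815 → ψ = 0.760
  ψ = 0.760: g = -0.0049, g' = -0.929 → ψ = 0.754
Converged at ψ = 0.754.
Then V = ψ·F = 0.7544·375 = 282.9 mol/h and L = F − V = 92.1 mol/h.

V = 282.9 mol/h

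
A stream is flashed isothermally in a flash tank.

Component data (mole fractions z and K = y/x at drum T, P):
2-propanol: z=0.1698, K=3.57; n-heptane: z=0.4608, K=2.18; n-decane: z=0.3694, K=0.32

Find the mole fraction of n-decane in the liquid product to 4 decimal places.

x_n-decane = 0.6809

Material balance + equilibrium reduce to Σ zᵢ(Kᵢ−1)/(1+β(Kᵢ−1)) = 0.
Feasibility: ΣzᵢKᵢ = 1.7289, Σzᵢ/Kᵢ = 1.4133 — both > 1, two phases present.
Newton–Raphson from β = 0.5:
  β = 0.5000: g = 0.15236, g' = -0.8607 → β = 0.6770
  β = 0.6770: g = -0.00395, g' = -0.9342 → β = 0.6728
Converged at β = 0.6728.
Compositions from xᵢ = zᵢ/(1+β(Kᵢ−1)), yᵢ = Kᵢxᵢ:
  2-propanol: x = 0.0622, y = 0.2221
  n-heptane: x = 0.2569, y = 0.5600
  n-decane: x = 0.6809, y = 0.2179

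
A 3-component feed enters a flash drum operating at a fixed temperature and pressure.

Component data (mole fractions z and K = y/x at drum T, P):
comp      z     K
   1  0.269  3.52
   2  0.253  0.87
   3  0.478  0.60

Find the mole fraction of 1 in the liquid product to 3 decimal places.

Material balance + equilibrium reduce to Σ zᵢ(Kᵢ−1)/(1+β(Kᵢ−1)) = 0.
g(0) = ΣzᵢKᵢ − 1 = 0.454 and g(1) = 1 − Σzᵢ/Kᵢ = -0.164, so a root lies in (0, 1).
Iterate (Newton) starting at β = 0.5:
  β = 0.500: g = 0.0258, g' = -0.459 → β = 0.556
  β = 0.556: g = 0.0009, g' = -0.428 → β = 0.558
Converged at β = 0.558.
Compositions from xᵢ = zᵢ/(1+β(Kᵢ−1)), yᵢ = Kᵢxᵢ:
  1: x = 0.112, y = 0.393
  2: x = 0.273, y = 0.237
  3: x = 0.615, y = 0.369

x_1 = 0.112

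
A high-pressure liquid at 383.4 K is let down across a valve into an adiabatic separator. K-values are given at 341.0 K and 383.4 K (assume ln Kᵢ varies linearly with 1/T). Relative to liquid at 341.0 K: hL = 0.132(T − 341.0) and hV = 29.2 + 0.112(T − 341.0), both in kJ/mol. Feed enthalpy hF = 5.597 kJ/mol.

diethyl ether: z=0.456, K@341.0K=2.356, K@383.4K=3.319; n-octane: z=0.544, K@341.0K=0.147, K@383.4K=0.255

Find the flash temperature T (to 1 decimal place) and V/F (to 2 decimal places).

T = 346.0 K, V/F = 0.17

Adiabatic flash: solve Rachford–Rice at each trial T, then check hF = ψ·hV(T) + (1−ψ)·hL(T).
  T = 341.0 K: K = (2.356, 0.147), RR gives ψ = 0.133, H_out = 3.895 kJ/mol
  T = 383.4 K: K = (3.319, 0.255), RR gives ψ = 0.377, H_out = 16.300 kJ/mol
  T = 362.2 K: K = (2.825, 0.197), RR gives ψ = 0.270, H_out = 10.555 kJ/mol
  T = 351.6 K: K = (2.587, 0.171), RR gives ψ = 0.207, H_out = 7.402 kJ/mol
  T = 346.3 K: K = (2.470, 0.159), RR gives ψ = 0.172, H_out = 5.704 kJ/mol
  T = 343.6 K: K = (2.412, 0.153), RR gives ψ = 0.153, H_out = 4.798 kJ/mol
  T = 345.0 K: K = (2.442, 0.156), RR gives ψ = 0.163, H_out = 5.272 kJ/mol
Linear interpolation between T = 345.0 (H_out = 5.272) and T = 346.3 (H_out = 5.704) on hF = 5.597 gives T ≈ 346.0 K, at which ψ = 0.17.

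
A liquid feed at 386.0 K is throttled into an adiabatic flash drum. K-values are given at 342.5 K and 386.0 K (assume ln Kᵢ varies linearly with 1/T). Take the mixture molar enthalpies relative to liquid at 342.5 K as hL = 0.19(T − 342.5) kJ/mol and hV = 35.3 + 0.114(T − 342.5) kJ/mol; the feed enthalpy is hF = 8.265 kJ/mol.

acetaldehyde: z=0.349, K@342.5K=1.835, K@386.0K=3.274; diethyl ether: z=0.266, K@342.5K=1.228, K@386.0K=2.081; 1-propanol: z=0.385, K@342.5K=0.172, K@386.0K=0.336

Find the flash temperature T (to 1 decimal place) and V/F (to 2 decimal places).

T = 348.5 K, V/F = 0.20

Adiabatic flash: solve Rachford–Rice at each trial T, then check hF = ψ·hV(T) + (1−ψ)·hL(T).
  T = 342.5 K: K = (1.835, 1.228, 0.172), RR gives ψ = 0.064, H_out = 2.245 kJ/mol
  T = 386.0 K: K = (3.274, 2.081, 0.336), RR gives ψ = 0.692, H_out = 30.402 kJ/mol
  T = 364.2 K: K = (2.492, 1.623, 0.245), RR gives ψ = 0.451, H_out = 19.298 kJ/mol
  T = 353.4 K: K = (2.150, 1.419, 0.207), RR gives ψ = 0.295, H_out = 12.241 kJ/mol
  T = 347.9 K: K = (1.987, 1.321, 0.189), RR gives ψ = 0.192, H_out = 7.722 kJ/mol
  T = 350.6 K: K = (2.066, 1.368, 0.197), RR gives ψ = 0.245, H_out = 10.047 kJ/mol
  T = 349.2 K: K = (2.025, 1.343, 0.193), RR gives ψ = 0.218, H_out = 8.870 kJ/mol
Linear interpolation between T = 347.9 (H_out = 7.722) and T = 349.2 (H_out = 8.870) on hF = 8.265 gives T ≈ 348.5 K, at which ψ = 0.20.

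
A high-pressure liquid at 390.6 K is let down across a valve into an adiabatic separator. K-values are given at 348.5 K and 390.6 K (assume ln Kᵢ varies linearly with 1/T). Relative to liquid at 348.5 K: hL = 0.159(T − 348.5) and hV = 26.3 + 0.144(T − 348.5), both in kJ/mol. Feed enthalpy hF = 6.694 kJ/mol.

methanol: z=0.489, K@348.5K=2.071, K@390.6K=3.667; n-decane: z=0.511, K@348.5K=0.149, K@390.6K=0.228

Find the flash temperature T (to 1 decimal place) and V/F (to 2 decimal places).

Adiabatic flash: solve Rachford–Rice at each trial T, then check hF = ψ·hV(T) + (1−ψ)·hL(T).
  T = 348.5 K: K = (2.071, 0.149), RR gives ψ = 0.097, H_out = 2.564 kJ/mol
  T = 390.6 K: K = (3.667, 0.228), RR gives ψ = 0.442, H_out = 18.035 kJ/mol
  T = 369.6 K: K = (2.803, 0.187), RR gives ψ = 0.318, H_out = 11.612 kJ/mol
  T = 359.1 K: K = (2.422, 0.167), RR gives ψ = 0.228, H_out = 7.643 kJ/mol
  T = 353.8 K: K = (2.242, 0.158), RR gives ψ = 0.169, H_out = 5.285 kJ/mol
  T = 356.5 K: K = (2.333, 0.163), RR gives ψ = 0.201, H_out = 6.524 kJ/mol
  T = 357.8 K: K = (2.377, 0.165), RR gives ψ = 0.215, H_out = 7.092 kJ/mol
Linear interpolation between T = 356.5 (H_out = 6.524) and T = 357.8 (H_out = 7.092) on hF = 6.694 gives T ≈ 356.9 K, at which ψ = 0.20.

T = 356.9 K, V/F = 0.20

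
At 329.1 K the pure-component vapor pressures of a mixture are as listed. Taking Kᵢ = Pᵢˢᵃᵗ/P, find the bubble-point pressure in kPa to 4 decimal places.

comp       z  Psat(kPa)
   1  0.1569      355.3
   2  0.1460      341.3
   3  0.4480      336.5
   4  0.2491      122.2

Pbub = 286.7684 kPa

At the bubble point ψ → 0, so ΣzᵢKᵢ = 1 with Kᵢ = Pᵢˢᵃᵗ/P ⇒ P = ΣzᵢPᵢˢᵃᵗ.
P = 0.1569·355.3 + 0.1460·341.3 + 0.4480·336.5 + 0.2491·122.2 = 286.7684 kPa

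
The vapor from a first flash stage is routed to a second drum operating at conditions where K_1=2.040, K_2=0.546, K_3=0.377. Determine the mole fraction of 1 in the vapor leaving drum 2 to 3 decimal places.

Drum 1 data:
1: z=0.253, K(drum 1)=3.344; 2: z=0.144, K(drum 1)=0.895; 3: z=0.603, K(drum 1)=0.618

y_1 (drum 2) = 0.734

Drum 1:
Newton iteration, ψ₁⁰ = 0.48:
  ψ₁ = 0.480: g = -0.0189, g' = -0.442 → ψ₁ = 0.437
  ψ₁ = 0.437: g = 0.0005, g' = -0.468 → ψ₁ = 0.438
Converged at ψ₁ = 0.438.
Drum-1 compositions:
  1: x = 0.125, y = 0.417
  2: x = 0.151, y = 0.135
  3: x = 0.724, y = 0.448
Drum-2 feed = drum-1 vapor: z₂ = (0.4173, 0.1351, 0.4476).
Drum 2:
Let ψ₂ = V/F and solve Σ zᵢ(Kᵢ−1)/(1+ψ₂(Kᵢ−1)) = 0.
g(0) = ΣzᵢKᵢ − 1 = 0.094 and g(1) = 1 − Σzᵢ/Kᵢ = -0.639, so a root lies in (0, 1).
Newton–Raphson from ψ₂ = 0.38:
  ψ₂ = 0.380: g = -0.1284, g' = -0.571 → ψ₂ = 0.155
  ψ₂ = 0.155: g = -0.0009, g' = -0.580 → ψ₂ = 0.153
Converged at ψ₂ = 0.153.
  1: x = 0.360, y = 0.734
  2: x = 0.145, y = 0.079
  3: x = 0.495, y = 0.187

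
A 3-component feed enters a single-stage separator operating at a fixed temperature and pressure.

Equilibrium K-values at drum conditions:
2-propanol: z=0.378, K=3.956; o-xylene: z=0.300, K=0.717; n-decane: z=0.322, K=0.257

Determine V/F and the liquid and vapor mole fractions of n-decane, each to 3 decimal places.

V/F = 0.472, x_n-decane = 0.496, y_n-decane = 0.127

Material balance + equilibrium reduce to Σ zᵢ(Kᵢ−1)/(1+V/F(Kᵢ−1)) = 0.
Feasibility: ΣzᵢKᵢ = 1.793, Σzᵢ/Kᵢ = 1.767 — both > 1, two phases present.
Newton–Raphson from V/F = 0.37:
  V/F = 0.370: g = 0.1089, g' = -1.122 → V/F = 0.467
  V/F = 0.467: g = 0.0051, g' = -1.032 → V/F = 0.472
Converged at V/F = 0.472.
Compositions from xᵢ = zᵢ/(1+V/F(Kᵢ−1)), yᵢ = Kᵢxᵢ:
  2-propanol: x = 0.158, y = 0.624
  o-xylene: x = 0.346, y = 0.248
  n-decane: x = 0.496, y = 0.127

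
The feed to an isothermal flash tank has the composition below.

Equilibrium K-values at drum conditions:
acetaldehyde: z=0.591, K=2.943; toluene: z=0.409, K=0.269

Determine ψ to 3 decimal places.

Binary case is linear: z₁(K₁−1)(1+ψ(K₂−1)) + z₂(K₂−1)(1+ψ(K₁−1)) = 0
⇒ ψ = [z₁(K₁−1)+z₂(K₂−1)] / [−(K₁−1)(K₂−1)] = 0.8493/1.4203 = 0.598

ψ = 0.598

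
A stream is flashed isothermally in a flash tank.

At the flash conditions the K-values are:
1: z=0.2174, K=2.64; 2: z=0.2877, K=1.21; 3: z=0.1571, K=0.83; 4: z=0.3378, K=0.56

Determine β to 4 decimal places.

β = 0.6059

Material balance + equilibrium reduce to Σ zᵢ(Kᵢ−1)/(1+β(Kᵢ−1)) = 0.
Feasibility: ΣzᵢKᵢ = 1.2416, Σzᵢ/Kᵢ = 1.1126 — both > 1, two phases present.
Newton–Raphson from β = 0.5:
  β = 0.5000: g = 0.03083, g' = -0.2998 → β = 0.6028
  β = 0.6028: g = 0.00087, g' = -0.2846 → β = 0.6059
Converged at β = 0.6059.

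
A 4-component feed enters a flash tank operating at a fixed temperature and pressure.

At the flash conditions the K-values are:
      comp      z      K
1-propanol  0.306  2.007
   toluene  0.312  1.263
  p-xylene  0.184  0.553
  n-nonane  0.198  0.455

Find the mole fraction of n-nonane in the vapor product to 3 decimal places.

y_n-nonane = 0.131

Let ψ = V/F and solve Σ zᵢ(Kᵢ−1)/(1+ψ(Kᵢ−1)) = 0.
g(0) = ΣzᵢKᵢ − 1 = 0.200 and g(1) = 1 − Σzᵢ/Kᵢ = -0.167, so a root lies in (0, 1).
Iterate (Newton) starting at ψ = 0.5:
  ψ = 0.500: g = 0.0232, g' = -0.326 → ψ = 0.571
Converged at ψ = 0.571.
Compositions from xᵢ = zᵢ/(1+ψ(Kᵢ−1)), yᵢ = Kᵢxᵢ:
  1-propanol: x = 0.194, y = 0.390
  toluene: x = 0.271, y = 0.343
  p-xylene: x = 0.247, y = 0.137
  n-nonane: x = 0.287, y = 0.131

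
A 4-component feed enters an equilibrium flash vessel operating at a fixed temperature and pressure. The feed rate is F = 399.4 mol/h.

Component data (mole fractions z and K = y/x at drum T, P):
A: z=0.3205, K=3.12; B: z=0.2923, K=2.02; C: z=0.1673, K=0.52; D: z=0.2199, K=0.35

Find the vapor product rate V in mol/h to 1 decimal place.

Newton iteration, V/F⁰ = 0.5:
  V/F = 0.5000: g = 0.20986, g' = -0.7435 → V/F = 0.7823
  V/F = 0.7823: g = 0.00202, g' = -0.7813 → V/F = 0.7849
Converged at V/F = 0.7849.
Then V = V/F·F = 0.7849·399.4 = 313.5 mol/h and L = F − V = 85.9 mol/h.

V = 313.5 mol/h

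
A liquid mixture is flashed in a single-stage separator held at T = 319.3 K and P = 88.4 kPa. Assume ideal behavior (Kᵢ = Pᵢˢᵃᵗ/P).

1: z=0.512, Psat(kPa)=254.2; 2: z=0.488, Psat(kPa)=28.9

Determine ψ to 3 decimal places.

Raoult's law: Kᵢ = Pᵢˢᵃᵗ/P = Pᵢˢᵃᵗ/88.4.
  K_1 = 254.2/88.4 = 2.87557, K_2 = 28.9/88.4 = 0.32692
Material balance + equilibrium reduce to Σ zᵢ(Kᵢ−1)/(1+ψ(Kᵢ−1)) = 0.
Check two-phase: ΣzᵢKᵢ = 1.632 > 1 and Σzᵢ/Kᵢ = 1.671 > 1, so g(0) = 0.632 > 0 and g(1) = -0.671 < 0.
Binary case is linear: z₁(K₁−1)(1+ψ(K₂−1)) + z₂(K₂−1)(1+ψ(K₁−1)) = 0
⇒ ψ = [z₁(K₁−1)+z₂(K₂−1)] / [−(K₁−1)(K₂−1)] = 0.6318/1.2624 = 0.500

ψ = 0.500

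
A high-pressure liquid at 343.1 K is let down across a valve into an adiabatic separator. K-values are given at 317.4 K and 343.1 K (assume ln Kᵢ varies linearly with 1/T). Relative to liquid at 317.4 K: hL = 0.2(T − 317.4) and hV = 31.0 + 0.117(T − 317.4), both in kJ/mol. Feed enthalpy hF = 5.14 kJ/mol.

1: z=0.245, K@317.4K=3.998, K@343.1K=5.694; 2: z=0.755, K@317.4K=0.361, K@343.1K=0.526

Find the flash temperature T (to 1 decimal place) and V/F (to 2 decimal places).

T = 319.8 K, V/F = 0.15

Adiabatic flash: solve Rachford–Rice at each trial T, then check hF = ψ·hV(T) + (1−ψ)·hL(T).
  T = 317.4 K: K = (3.998, 0.361), RR gives ψ = 0.132, H_out = 4.079 kJ/mol
  T = 343.1 K: K = (5.694, 0.526), RR gives ψ = 0.356, H_out = 15.418 kJ/mol
  T = 330.2 K: K = (4.801, 0.439), RR gives ψ = 0.238, H_out = 9.679 kJ/mol
  T = 323.8 K: K = (4.389, 0.399), RR gives ψ = 0.185, H_out = 6.907 kJ/mol
  T = 320.6 K: K = (4.191, 0.380), RR gives ψ = 0.158, H_out = 5.505 kJ/mol
  T = 319.0 K: K = (4.094, 0.370), RR gives ψ = 0.145, H_out = 4.795 kJ/mol
Linear interpolation between T = 319.0 (H_out = 4.795) and T = 320.6 (H_out = 5.505) on hF = 5.14 gives T ≈ 319.8 K, at which ψ = 0.15.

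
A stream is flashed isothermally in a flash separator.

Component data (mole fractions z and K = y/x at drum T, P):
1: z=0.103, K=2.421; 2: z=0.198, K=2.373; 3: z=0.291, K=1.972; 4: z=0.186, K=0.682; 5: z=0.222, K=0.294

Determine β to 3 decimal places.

β = 0.692

Let β = V/F and solve Σ zᵢ(Kᵢ−1)/(1+β(Kᵢ−1)) = 0.
Check two-phase: ΣzᵢKᵢ = 1.485 > 1 and Σzᵢ/Kᵢ = 1.301 > 1, so g(0) = 0.485 > 0 and g(1) = -0.301 < 0.
Iterate (Newton) starting at β = 0.5:
  β = 0.500: g = 0.1245, g' = -0.618 → β = 0.702
  β = 0.702: g = -0.0068, g' = -0.712 → β = 0.692
Converged at β = 0.692.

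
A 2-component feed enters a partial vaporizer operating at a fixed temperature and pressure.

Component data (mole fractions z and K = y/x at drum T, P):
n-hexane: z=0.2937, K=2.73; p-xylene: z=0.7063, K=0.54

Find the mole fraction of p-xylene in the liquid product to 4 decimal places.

x_p-xylene = 0.7900

Newton iteration, ψ⁰ = 0.43:
  ψ = 0.4300: g = -0.11365, g' = -0.5213 → ψ = 0.2120
  ψ = 0.2120: g = 0.01176, g' = -0.6541 → ψ = 0.2300
  ψ = 0.2300: g = 0.00016, g' = -0.6368 → ψ = 0.2302
Converged at ψ = 0.2302.
Compositions from xᵢ = zᵢ/(1+ψ(Kᵢ−1)), yᵢ = Kᵢxᵢ:
  n-hexane: x = 0.2100, y = 0.5734
  p-xylene: x = 0.7900, y = 0.4266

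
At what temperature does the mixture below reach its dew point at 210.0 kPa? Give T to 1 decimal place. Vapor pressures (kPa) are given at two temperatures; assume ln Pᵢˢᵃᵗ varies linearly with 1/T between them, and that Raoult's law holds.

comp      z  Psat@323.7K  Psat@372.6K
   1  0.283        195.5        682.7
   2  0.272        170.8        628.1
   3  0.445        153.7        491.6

Dew-point temperature: Σzᵢ·P/Pᵢˢᵃᵗ(T) = 1. Interpolate ln Pᵢˢᵃᵗ = aᵢ + bᵢ/T.
  T = 323.7 K: ΣzᵢP/Pᵢˢᵃᵗ = 1.2464
  T = 372.6 K: ΣzᵢP/Pᵢˢᵃᵗ = 0.3681
  T = 348.1 K: ΣzᵢP/Pᵢˢᵃᵗ = 0.6495
  T = 335.9 K: ΣzᵢP/Pᵢˢᵃᵗ = 0.8890
  T = 329.8 K: ΣzᵢP/Pᵢˢᵃᵗ = 1.0493
  T = 332.9 K: ΣzᵢP/Pᵢˢᵃᵗ = 0.9638
  T = 331.4 K: ΣzᵢP/Pᵢˢᵃᵗ = 1.0041
  T = 332.1 K: ΣzᵢP/Pᵢˢᵃᵗ = 0.9850
  T = 331.8 K: ΣzᵢP/Pᵢˢᵃᵗ = 0.9931
Interpolating between 331.4 K and 331.8 K gives T ≈ 331.5 K.

T = 331.5 K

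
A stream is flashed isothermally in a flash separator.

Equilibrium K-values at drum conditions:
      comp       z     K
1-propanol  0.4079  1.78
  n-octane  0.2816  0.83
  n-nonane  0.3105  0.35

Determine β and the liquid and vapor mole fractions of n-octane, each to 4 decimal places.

β = 0.1828, x_n-octane = 0.2906, y_n-octane = 0.2412

Rachford–Rice: g(β) = Σ zᵢ(Kᵢ−1)/(1+β(Kᵢ−1)) = 0.
Check two-phase: ΣzᵢKᵢ = 1.0685 > 1 and Σzᵢ/Kᵢ = 1.4556 > 1, so g(0) = 0.0685 > 0 and g(1) = -0.4556 < 0.
Newton–Raphson from β = 0.41:
  β = 0.4100: g = -0.08554, g' = -0.3957 → β = 0.1938
  β = 0.1938: g = -0.00404, g' = -0.3677 → β = 0.1828
Converged at β = 0.1828.
Compositions from xᵢ = zᵢ/(1+β(Kᵢ−1)), yᵢ = Kᵢxᵢ:
  1-propanol: x = 0.3570, y = 0.6354
  n-octane: x = 0.2906, y = 0.2412
  n-nonane: x = 0.3524, y = 0.1233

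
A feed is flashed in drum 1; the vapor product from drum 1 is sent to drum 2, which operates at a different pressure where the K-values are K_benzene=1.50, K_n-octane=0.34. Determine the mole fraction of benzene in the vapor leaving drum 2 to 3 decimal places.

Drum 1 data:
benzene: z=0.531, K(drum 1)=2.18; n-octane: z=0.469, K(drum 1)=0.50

Drum 1:
Let ψ₁ = V/F and solve Σ zᵢ(Kᵢ−1)/(1+ψ₁(Kᵢ−1)) = 0.
Check two-phase: ΣzᵢKᵢ = 1.392 > 1 and Σzᵢ/Kᵢ = 1.182 > 1, so g(0) = 0.392 > 0 and g(1) = -0.182 < 0.
Iterate (Newton) starting at ψ₁ = 0.5:
  ψ₁ = 0.500: g = 0.0814, g' = -0.501 → ψ₁ = 0.663
  ψ₁ = 0.663: g = 0.0010, g' = -0.495 → ψ₁ = 0.665
Converged at ψ₁ = 0.665.
Drum-1 compositions:
  benzene: x = 0.298, y = 0.649
  n-octane: x = 0.702, y = 0.351
Drum-2 feed = drum-1 vapor: z₂ = (0.6488, 0.3512).
Drum 2:
Let ψ₂ = V/F and solve Σ zᵢ(Kᵢ−1)/(1+ψ₂(Kᵢ−1)) = 0.
Check two-phase: ΣzᵢKᵢ = 1.093 > 1 and Σzᵢ/Kᵢ = 1.465 > 1, so g(0) = 0.093 > 0 and g(1) = -0.465 < 0.
Newton–Raphson from ψ₂ = 0.5:
  ψ₂ = 0.500: g = -0.0864, g' = -0.445 → ψ₂ = 0.306
  ψ₂ = 0.306: g = -0.0089, g' = -0.362 → ψ₂ = 0.281
Converged at ψ₂ = 0.281.
  benzene: x = 0.569, y = 0.853
  n-octane: x = 0.431, y = 0.147

y_benzene (drum 2) = 0.853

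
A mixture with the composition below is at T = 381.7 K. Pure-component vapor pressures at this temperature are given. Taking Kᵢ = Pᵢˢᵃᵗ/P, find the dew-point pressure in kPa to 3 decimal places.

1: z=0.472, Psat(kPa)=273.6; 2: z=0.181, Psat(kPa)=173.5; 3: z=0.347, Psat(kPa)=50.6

Pdew = 103.884 kPa

At the dew point ψ → 1, so Σzᵢ/Kᵢ = 1 with Kᵢ = Pᵢˢᵃᵗ/P ⇒ 1/P = Σzᵢ/Pᵢˢᵃᵗ.
1/P = 0.472/273.6 + 0.181/173.5 + 0.347/50.6 = 0.009626 ⇒ P = 103.884 kPa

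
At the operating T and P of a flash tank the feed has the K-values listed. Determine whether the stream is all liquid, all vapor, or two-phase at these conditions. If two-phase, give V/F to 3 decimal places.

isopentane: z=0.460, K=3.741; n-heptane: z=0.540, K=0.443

ΣzᵢKᵢ = 1.960; Σzᵢ/Kᵢ = 1.342.
Both exceed 1, so a two-phase solution exists.
Rachford–Rice: g(ψ) = Σ zᵢ(Kᵢ−1)/(1+ψ(Kᵢ−1)) = 0.
Binary case is linear: z₁(K₁−1)(1+ψ(K₂−1)) + z₂(K₂−1)(1+ψ(K₁−1)) = 0
⇒ ψ = [z₁(K₁−1)+z₂(K₂−1)] / [−(K₁−1)(K₂−1)] = 0.9601/1.5267 = 0.629

two-phase, V/F = 0.629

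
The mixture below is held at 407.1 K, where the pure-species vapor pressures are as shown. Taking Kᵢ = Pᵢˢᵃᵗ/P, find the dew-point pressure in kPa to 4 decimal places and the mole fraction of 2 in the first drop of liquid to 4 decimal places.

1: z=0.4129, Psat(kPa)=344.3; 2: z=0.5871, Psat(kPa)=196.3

Pdew = 238.6592 kPa, x_2 = 0.7138

At the dew point ψ → 1, so Σzᵢ/Kᵢ = 1 with Kᵢ = Pᵢˢᵃᵗ/P ⇒ 1/P = Σzᵢ/Pᵢˢᵃᵗ.
1/P = 0.4129/344.3 + 0.5871/196.3 = 0.0041901 ⇒ P = 238.6592 kPa
xᵢ = zᵢP/Pᵢˢᵃᵗ ⇒ x_2 = 0.5871·238.6592/196.3 = 0.7138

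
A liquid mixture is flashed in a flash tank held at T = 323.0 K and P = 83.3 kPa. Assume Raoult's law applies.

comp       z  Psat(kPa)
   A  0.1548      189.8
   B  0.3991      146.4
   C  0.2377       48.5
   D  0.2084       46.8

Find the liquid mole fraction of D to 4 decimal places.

Raoult's law: Kᵢ = Pᵢˢᵃᵗ/P = Pᵢˢᵃᵗ/83.3.
  K_A = 189.8/83.3 = 2.278511, K_B = 146.4/83.3 = 1.757503, K_C = 48.5/83.3 = 0.582233, K_D = 46.8/83.3 = 0.561825
Rachford–Rice: g(V/F) = Σ zᵢ(Kᵢ−1)/(1+V/F(Kᵢ−1)) = 0.
Feasibility: ΣzᵢKᵢ = 1.3096, Σzᵢ/Kᵢ = 1.0742 — both > 1, two phases present.
Newton iteration, V/F⁰ = 0.56:
  V/F = 0.5600: g = 0.07697, g' = -0.3398 → V/F = 0.7865
  V/F = 0.7865: g = 0.00089, g' = -0.3380 → V/F = 0.7892
Converged at V/F = 0.7892.
Compositions from xᵢ = zᵢ/(1+V/F(Kᵢ−1)), yᵢ = Kᵢxᵢ:
  A: x = 0.0771, y = 0.1756
  B: x = 0.2498, y = 0.4390
  C: x = 0.3546, y = 0.2065
  D: x = 0.3186, y = 0.1790

x_D = 0.3186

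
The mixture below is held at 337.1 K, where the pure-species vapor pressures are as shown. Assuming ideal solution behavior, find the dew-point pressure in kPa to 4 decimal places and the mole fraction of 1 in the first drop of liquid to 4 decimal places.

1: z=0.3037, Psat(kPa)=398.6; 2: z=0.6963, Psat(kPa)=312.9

At the dew point ψ → 1, so Σzᵢ/Kᵢ = 1 with Kᵢ = Pᵢˢᵃᵗ/P ⇒ 1/P = Σzᵢ/Pᵢˢᵃᵗ.
1/P = 0.3037/398.6 + 0.6963/312.9 = 0.0029872 ⇒ P = 334.7585 kPa
xᵢ = zᵢP/Pᵢˢᵃᵗ ⇒ x_1 = 0.3037·334.7585/398.6 = 0.2551

Pdew = 334.7585 kPa, x_1 = 0.2551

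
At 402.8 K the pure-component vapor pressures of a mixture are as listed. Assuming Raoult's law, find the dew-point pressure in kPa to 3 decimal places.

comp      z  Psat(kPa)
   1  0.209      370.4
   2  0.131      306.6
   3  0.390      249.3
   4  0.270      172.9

Pdew = 242.866 kPa

At the dew point ψ → 1, so Σzᵢ/Kᵢ = 1 with Kᵢ = Pᵢˢᵃᵗ/P ⇒ 1/P = Σzᵢ/Pᵢˢᵃᵗ.
1/P = 0.209/370.4 + 0.131/306.6 + 0.390/249.3 + 0.270/172.9 = 0.004117 ⇒ P = 242.866 kPa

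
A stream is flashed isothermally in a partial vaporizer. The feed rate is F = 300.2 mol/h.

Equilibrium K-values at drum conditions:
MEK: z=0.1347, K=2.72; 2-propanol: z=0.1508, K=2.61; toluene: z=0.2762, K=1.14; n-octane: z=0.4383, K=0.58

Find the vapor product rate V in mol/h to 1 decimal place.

Rachford–Rice: g(V/F) = Σ zᵢ(Kᵢ−1)/(1+V/F(Kᵢ−1)) = 0.
g(0) = ΣzᵢKᵢ − 1 = 0.3291 and g(1) = 1 − Σzᵢ/Kᵢ = -0.1053, so a root lies in (0, 1).
Newton–Raphson from V/F = 0.5:
  V/F = 0.5000: g = 0.06219, g' = -0.3638 → V/F = 0.6710
  V/F = 0.6710: g = 0.00330, g' = -0.3306 → V/F = 0.6809
  V/F = 0.6809: g = 0.00000, g' = -0.3297 → V/F = 0.6810
Converged at V/F = 0.6810.
Then V = V/F·F = 0.6810·300.2 = 204.4 mol/h and L = F − V = 95.8 mol/h.

V = 204.4 mol/h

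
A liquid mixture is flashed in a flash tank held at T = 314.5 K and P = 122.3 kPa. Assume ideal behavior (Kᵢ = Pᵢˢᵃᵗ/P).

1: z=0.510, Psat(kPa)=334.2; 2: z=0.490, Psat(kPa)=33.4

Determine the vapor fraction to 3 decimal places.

Raoult's law: Kᵢ = Pᵢˢᵃᵗ/P = Pᵢˢᵃᵗ/122.3.
  K_1 = 334.2/122.3 = 2.73262, K_2 = 33.4/122.3 = 0.27310
Rachford–Rice: g(ψ) = Σ zᵢ(Kᵢ−1)/(1+ψ(Kᵢ−1)) = 0.
Feasibility: ΣzᵢKᵢ = 1.527, Σzᵢ/Kᵢ = 1.981 — both > 1, two phases present.
Newton iteration, ψ⁰ = 0.5:
  ψ = 0.500: g = -0.0861, g' = -1.079 → ψ = 0.420
  ψ = 0.420: g = -0.0015, g' = -1.049 → ψ = 0.419
Converged at ψ = 0.419.

ψ = 0.419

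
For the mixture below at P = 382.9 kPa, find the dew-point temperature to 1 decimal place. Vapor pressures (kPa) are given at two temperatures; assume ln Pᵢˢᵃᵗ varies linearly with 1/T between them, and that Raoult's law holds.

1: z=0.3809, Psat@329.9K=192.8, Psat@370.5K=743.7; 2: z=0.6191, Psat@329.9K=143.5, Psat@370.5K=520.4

Dew-point temperature: Σzᵢ·P/Pᵢˢᵃᵗ(T) = 1. Interpolate ln Pᵢˢᵃᵗ = aᵢ + bᵢ/T.
  T = 329.9 K: ΣzᵢP/Pᵢˢᵃᵗ = 2.4084
  T = 370.5 K: ΣzᵢP/Pᵢˢᵃᵗ = 0.6516
  T = 350.2 K: ΣzᵢP/Pᵢˢᵃᵗ = 1.2061
  T = 360.4 K: ΣzᵢP/Pᵢˢᵃᵗ = 0.8775
  T = 355.3 K: ΣzᵢP/Pᵢˢᵃᵗ = 1.0264
  T = 357.9 K: ΣzᵢP/Pᵢˢᵃᵗ = 0.9471
  T = 356.6 K: ΣzᵢP/Pᵢˢᵃᵗ = 0.9858
Interpolating between 355.3 K and 356.6 K gives T ≈ 356.1 K.

T = 356.1 K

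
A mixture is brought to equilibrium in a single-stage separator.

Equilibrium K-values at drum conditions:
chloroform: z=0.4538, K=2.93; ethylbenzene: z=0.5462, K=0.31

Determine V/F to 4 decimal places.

Binary case is linear: z₁(K₁−1)(1+V/F(K₂−1)) + z₂(K₂−1)(1+V/F(K₁−1)) = 0
⇒ V/F = [z₁(K₁−1)+z₂(K₂−1)] / [−(K₁−1)(K₂−1)] = 0.49896/1.33170 = 0.3747

V/F = 0.3747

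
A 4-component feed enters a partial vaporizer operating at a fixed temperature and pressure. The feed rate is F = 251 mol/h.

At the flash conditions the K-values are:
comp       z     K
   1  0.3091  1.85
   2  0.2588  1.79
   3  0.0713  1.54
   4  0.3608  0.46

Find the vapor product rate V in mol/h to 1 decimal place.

V = 182.0 mol/h

Let ψ = V/F and solve Σ zᵢ(Kᵢ−1)/(1+ψ(Kᵢ−1)) = 0.
Feasibility: ΣzᵢKᵢ = 1.3109, Σzᵢ/Kᵢ = 1.1423 — both > 1, two phases present.
Newton iteration, ψ⁰ = 0.5:
  ψ = 0.5000: g = 0.09436, g' = -0.4033 → ψ = 0.7340
  ψ = 0.7340: g = -0.00397, g' = -0.4488 → ψ = 0.7251
Converged at ψ = 0.7251.
Then V = ψ·F = 0.7251·251 = 182.0 mol/h and L = F − V = 69.0 mol/h.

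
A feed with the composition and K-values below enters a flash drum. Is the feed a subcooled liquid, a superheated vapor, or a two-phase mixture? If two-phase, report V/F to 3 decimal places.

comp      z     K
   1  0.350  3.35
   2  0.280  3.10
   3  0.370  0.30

two-phase, V/F = 0.734

ΣzᵢKᵢ = 2.151; Σzᵢ/Kᵢ = 1.428.
Both exceed 1, so a two-phase solution exists.
Material balance + equilibrium reduce to Σ zᵢ(Kᵢ−1)/(1+ψ(Kᵢ−1)) = 0.
Iterate (Newton) starting at ψ = 0.5:
  ψ = 0.500: g = 0.2665, g' = -1.132 → ψ = 0.736
  ψ = 0.736: g = -0.0014, g' = -1.221 → ψ = 0.734
Converged at ψ = 0.734.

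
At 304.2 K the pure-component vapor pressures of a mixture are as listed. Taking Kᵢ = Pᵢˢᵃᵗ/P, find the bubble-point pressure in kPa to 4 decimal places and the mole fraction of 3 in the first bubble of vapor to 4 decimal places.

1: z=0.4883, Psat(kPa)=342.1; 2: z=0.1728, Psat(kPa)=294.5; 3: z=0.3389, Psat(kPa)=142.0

Pbub = 266.0608 kPa, y_3 = 0.1809

At the bubble point ψ → 0, so ΣzᵢKᵢ = 1 with Kᵢ = Pᵢˢᵃᵗ/P ⇒ P = ΣzᵢPᵢˢᵃᵗ.
P = 0.4883·342.1 + 0.1728·294.5 + 0.3389·142.0 = 266.0608 kPa
yᵢ = zᵢPᵢˢᵃᵗ/P ⇒ y_3 = 0.3389·142.0/266.0608 = 0.1809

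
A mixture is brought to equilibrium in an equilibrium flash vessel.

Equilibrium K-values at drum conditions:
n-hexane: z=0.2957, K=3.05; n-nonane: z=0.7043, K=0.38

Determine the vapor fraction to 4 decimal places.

Material balance + equilibrium reduce to Σ zᵢ(Kᵢ−1)/(1+ψ(Kᵢ−1)) = 0.
g(0) = ΣzᵢKᵢ − 1 = 0.1695 and g(1) = 1 − Σzᵢ/Kᵢ = -0.9504, so a root lies in (0, 1).
Iterate (Newton) starting at ψ = 0.66:
  ψ = 0.6600: g = -0.48149, g' = -1.0001 → ψ = 0.1786
  ψ = 0.1786: g = -0.04727, g' = -1.0083 → ψ = 0.1317
  ψ = 0.1317: g = 0.00185, g' = -1.0916 → ψ = 0.1334
Converged at ψ = 0.1334.

ψ = 0.1334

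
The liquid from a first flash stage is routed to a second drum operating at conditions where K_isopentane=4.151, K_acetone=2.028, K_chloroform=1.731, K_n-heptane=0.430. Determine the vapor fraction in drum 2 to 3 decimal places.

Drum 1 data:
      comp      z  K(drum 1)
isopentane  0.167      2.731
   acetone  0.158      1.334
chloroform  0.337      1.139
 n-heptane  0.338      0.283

V/F (drum 2) = 0.647

Drum 1:
Iterate (Newton) starting at ψ₁ = 0.5:
  ψ₁ = 0.500: g = -0.1338, g' = -0.585 → ψ₁ = 0.271
  ψ₁ = 0.271: g = -0.0106, g' = -0.520 → ψ₁ = 0.251
Converged at ψ₁ = 0.251.
Drum-1 compositions:
  isopentane: x = 0.116, y = 0.318
  acetone: x = 0.146, y = 0.194
  chloroform: x = 0.326, y = 0.371
  n-heptane: x = 0.412, y = 0.117
Drum-2 feed = drum-1 liquid: z₂ = (0.1164, 0.1458, 0.3256, 0.4121).
Drum 2:
Rachford–Rice: g(ψ₂) = Σ zᵢ(Kᵢ−1)/(1+ψ₂(Kᵢ−1)) = 0.
Check two-phase: ΣzᵢKᵢ = 1.520 > 1 and Σzᵢ/Kᵢ = 1.247 > 1, so g(0) = 0.520 > 0 and g(1) = -0.247 < 0.
Newton–Raphson from ψ₂ = 0.53:
  ψ₂ = 0.530: g = 0.0694, g' = -0.592 → ψ₂ = 0.647
Converged at ψ₂ = 0.647.
  isopentane: x = 0.038, y = 0.159
  acetone: x = 0.088, y = 0.178
  chloroform: x = 0.221, y = 0.383
  n-heptane: x = 0.653, y = 0.281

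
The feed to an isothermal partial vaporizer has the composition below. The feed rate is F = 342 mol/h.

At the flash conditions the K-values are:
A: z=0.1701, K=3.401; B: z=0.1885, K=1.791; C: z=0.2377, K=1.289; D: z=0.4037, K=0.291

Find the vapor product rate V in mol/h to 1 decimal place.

Material balance + equilibrium reduce to Σ zᵢ(Kᵢ−1)/(1+ψ(Kᵢ−1)) = 0.
Check two-phase: ΣzᵢKᵢ = 1.3400 > 1 and Σzᵢ/Kᵢ = 1.7270 > 1, so g(0) = 0.3400 > 0 and g(1) = -0.7270 < 0.
Newton iteration, ψ⁰ = 0.65:
  ψ = 0.6500: g = -0.21508, g' = -0.9132 → ψ = 0.4145
  ψ = 0.4145: g = -0.02700, g' = -0.7360 → ψ = 0.3778
  ψ = 0.3778: g = -0.00005, g' = -0.7342 → ψ = 0.3777
Converged at ψ = 0.3777.
Then V = ψ·F = 0.3777·342 = 129.2 mol/h and L = F − V = 212.8 mol/h.

V = 129.2 mol/h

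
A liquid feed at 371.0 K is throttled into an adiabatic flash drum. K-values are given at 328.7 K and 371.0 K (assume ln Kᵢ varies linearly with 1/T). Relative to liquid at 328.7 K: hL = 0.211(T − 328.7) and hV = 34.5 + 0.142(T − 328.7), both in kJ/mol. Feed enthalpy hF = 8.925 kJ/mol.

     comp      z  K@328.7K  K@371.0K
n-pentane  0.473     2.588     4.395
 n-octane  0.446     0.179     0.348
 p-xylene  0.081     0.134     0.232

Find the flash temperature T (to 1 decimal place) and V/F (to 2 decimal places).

Adiabatic flash: solve Rachford–Rice at each trial T, then check hF = ψ·hV(T) + (1−ψ)·hL(T).
  T = 328.7 K: K = (2.588, 0.179, 0.134), RR gives ψ = 0.239, H_out = 8.259 kJ/mol
  T = 371.0 K: K = (4.395, 0.348, 0.232), RR gives ψ = 0.549, H_out = 26.270 kJ/mol
  T = 349.9 K: K = (3.429, 0.255, 0.179), RR gives ψ = 0.408, H_out = 17.943 kJ/mol
  T = 339.3 K: K = (2.992, 0.215, 0.156), RR gives ψ = 0.331, H_out = 13.407 kJ/mol
  T = 334.0 K: K = (2.786, 0.196, 0.145), RR gives ψ = 0.288, H_out = 10.936 kJ/mol
  T = 331.4 K: K = (2.688, 0.188, 0.139), RR gives ψ = 0.265, H_out = 9.653 kJ/mol
  T = 330.0 K: K = (2.636, 0.183, 0.137), RR gives ψ = 0.252, H_out = 8.939 kJ/mol
Linear interpolation between T = 328.7 (H_out = 8.259) and T = 330.0 (H_out = 8.939) on hF = 8.925 gives T ≈ 330.0 K, at which ψ = 0.25.

T = 330.0 K, V/F = 0.25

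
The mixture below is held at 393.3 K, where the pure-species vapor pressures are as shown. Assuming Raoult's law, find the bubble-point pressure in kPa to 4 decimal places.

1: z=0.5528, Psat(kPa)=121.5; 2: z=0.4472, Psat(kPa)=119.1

At the bubble point ψ → 0, so ΣzᵢKᵢ = 1 with Kᵢ = Pᵢˢᵃᵗ/P ⇒ P = ΣzᵢPᵢˢᵃᵗ.
P = 0.5528·121.5 + 0.4472·119.1 = 120.4267 kPa

Pbub = 120.4267 kPa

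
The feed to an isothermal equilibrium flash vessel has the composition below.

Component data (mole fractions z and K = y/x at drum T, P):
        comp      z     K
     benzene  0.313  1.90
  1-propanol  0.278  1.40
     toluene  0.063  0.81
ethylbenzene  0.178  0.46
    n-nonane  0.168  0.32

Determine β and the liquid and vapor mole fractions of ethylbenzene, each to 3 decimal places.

Material balance + equilibrium reduce to Σ zᵢ(Kᵢ−1)/(1+β(Kᵢ−1)) = 0.
Feasibility: ΣzᵢKᵢ = 1.171, Σzᵢ/Kᵢ = 1.353 — both > 1, two phases present.
Iterate (Newton) starting at β = 0.5:
  β = 0.500: g = -0.0310, g' = -0.430 → β = 0.428
  β = 0.428: g = -0.0008, g' = -0.410 → β = 0.426
Converged at β = 0.426.
Compositions from xᵢ = zᵢ/(1+β(Kᵢ−1)), yᵢ = Kᵢxᵢ:
  benzene: x = 0.226, y = 0.430
  1-propanol: x = 0.238, y = 0.333
  toluene: x = 0.069, y = 0.056
  ethylbenzene: x = 0.231, y = 0.106
  n-nonane: x = 0.236, y = 0.076

β = 0.426, x_ethylbenzene = 0.231, y_ethylbenzene = 0.106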